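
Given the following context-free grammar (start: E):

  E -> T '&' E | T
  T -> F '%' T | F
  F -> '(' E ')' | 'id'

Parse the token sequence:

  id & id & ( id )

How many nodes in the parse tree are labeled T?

[E [T [F id]] & [E [T [F id]] & [E [T [F ( [E [T [F id]]] )]]]]]

4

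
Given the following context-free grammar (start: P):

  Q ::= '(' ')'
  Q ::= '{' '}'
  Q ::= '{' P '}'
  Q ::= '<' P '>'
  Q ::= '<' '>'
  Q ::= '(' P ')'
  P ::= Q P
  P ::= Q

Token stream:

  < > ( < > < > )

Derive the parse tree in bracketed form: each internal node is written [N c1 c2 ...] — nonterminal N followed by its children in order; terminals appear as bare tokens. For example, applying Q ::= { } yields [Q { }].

[P [Q < >] [P [Q ( [P [Q < >] [P [Q < >]]] )]]]

P
Q P
< > P
< > Q
< > ( P )
< > ( Q P )
< > ( < > P )
< > ( < > Q )
< > ( < > < > )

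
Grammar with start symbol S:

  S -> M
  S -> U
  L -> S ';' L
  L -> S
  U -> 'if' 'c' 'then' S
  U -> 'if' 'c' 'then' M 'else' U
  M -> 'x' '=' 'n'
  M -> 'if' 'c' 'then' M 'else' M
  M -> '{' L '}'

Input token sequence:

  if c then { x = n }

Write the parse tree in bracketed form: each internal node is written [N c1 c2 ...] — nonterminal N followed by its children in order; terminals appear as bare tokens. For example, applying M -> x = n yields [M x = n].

[S [U if c then [S [M { [L [S [M x = n]]] }]]]]

S
U
if c then S
if c then M
if c then { L }
if c then { S }
if c then { M }
if c then { x = n }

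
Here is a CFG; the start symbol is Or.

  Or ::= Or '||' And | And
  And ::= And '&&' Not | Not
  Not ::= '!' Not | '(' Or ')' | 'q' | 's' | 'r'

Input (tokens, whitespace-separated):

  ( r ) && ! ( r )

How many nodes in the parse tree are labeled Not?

[Or [And [And [Not ( [Or [And [Not r]]] )]] && [Not ! [Not ( [Or [And [Not r]]] )]]]]

5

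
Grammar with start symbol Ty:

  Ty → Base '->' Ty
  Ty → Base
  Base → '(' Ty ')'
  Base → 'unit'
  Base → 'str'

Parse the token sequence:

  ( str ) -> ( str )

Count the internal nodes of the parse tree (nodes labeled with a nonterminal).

8

[Ty [Base ( [Ty [Base str]] )] -> [Ty [Base ( [Ty [Base str]] )]]]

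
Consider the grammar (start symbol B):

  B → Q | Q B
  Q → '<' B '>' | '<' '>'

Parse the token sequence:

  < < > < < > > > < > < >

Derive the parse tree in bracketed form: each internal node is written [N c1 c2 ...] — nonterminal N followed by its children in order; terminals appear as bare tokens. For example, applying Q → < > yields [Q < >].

[B [Q < [B [Q < >] [B [Q < [B [Q < >]] >]]] >] [B [Q < >] [B [Q < >]]]]

B
Q B
< B > B
< Q B > B
< < > B > B
< < > Q > B
< < > < B > > B
< < > < Q > > B
< < > < < > > > B
< < > < < > > > Q B
< < > < < > > > < > B
< < > < < > > > < > Q
< < > < < > > > < > < >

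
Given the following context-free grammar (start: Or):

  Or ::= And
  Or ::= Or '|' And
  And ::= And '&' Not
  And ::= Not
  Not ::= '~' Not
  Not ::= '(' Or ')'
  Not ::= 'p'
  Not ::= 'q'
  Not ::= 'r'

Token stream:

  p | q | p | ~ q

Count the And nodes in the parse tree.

4

[Or [Or [Or [Or [And [Not p]]] | [And [Not q]]] | [And [Not p]]] | [And [Not ~ [Not q]]]]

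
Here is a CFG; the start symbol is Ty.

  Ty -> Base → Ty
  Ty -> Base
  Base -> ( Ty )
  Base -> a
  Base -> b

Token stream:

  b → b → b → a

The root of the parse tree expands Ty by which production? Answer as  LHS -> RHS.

[Ty [Base b] → [Ty [Base b] → [Ty [Base b] → [Ty [Base a]]]]]

Ty -> Base → Ty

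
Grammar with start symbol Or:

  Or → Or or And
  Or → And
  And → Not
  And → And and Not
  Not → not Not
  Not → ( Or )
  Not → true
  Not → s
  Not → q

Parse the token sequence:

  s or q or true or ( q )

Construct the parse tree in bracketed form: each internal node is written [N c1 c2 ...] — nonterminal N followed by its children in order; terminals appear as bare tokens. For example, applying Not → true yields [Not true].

Or
Or or And
Or or And or And
Or or And or And or And
And or And or And or And
Not or And or And or And
s or And or And or And
s or Not or And or And
s or q or And or And
s or q or Not or And
s or q or true or And
s or q or true or Not
s or q or true or ( Or )
s or q or true or ( And )
s or q or true or ( Not )
s or q or true or ( q )

[Or [Or [Or [Or [And [Not s]]] or [And [Not q]]] or [And [Not true]]] or [And [Not ( [Or [And [Not q]]] )]]]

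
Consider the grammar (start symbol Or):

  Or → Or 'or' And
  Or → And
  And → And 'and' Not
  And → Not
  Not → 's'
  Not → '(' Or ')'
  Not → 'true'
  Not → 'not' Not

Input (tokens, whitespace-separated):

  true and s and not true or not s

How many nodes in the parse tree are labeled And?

4

[Or [Or [And [And [And [Not true]] and [Not s]] and [Not not [Not true]]]] or [And [Not not [Not s]]]]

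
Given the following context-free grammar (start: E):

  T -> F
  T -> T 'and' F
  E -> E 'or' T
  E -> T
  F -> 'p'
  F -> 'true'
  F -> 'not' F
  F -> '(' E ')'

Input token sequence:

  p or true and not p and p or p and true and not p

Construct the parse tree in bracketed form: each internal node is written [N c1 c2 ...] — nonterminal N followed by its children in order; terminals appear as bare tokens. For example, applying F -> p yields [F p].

E
E or T
E or T or T
T or T or T
F or T or T
p or T or T
p or T and F or T
p or T and F and F or T
p or F and F and F or T
p or true and F and F or T
p or true and not F and F or T
p or true and not p and F or T
p or true and not p and p or T
p or true and not p and p or T and F
p or true and not p and p or T and F and F
p or true and not p and p or F and F and F
p or true and not p and p or p and F and F
p or true and not p and p or p and true and F
p or true and not p and p or p and true and not F
p or true and not p and p or p and true and not p

[E [E [E [T [F p]]] or [T [T [T [F true]] and [F not [F p]]] and [F p]]] or [T [T [T [F p]] and [F true]] and [F not [F p]]]]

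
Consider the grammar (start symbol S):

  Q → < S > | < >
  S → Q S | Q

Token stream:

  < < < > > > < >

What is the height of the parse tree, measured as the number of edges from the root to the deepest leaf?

6

[S [Q < [S [Q < [S [Q < >]] >]] >] [S [Q < >]]]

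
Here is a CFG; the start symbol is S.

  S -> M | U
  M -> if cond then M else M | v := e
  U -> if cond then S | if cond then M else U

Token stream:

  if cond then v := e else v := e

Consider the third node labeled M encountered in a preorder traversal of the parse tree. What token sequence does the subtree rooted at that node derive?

v := e

[S [M if cond then [M v := e] else [M v := e]]]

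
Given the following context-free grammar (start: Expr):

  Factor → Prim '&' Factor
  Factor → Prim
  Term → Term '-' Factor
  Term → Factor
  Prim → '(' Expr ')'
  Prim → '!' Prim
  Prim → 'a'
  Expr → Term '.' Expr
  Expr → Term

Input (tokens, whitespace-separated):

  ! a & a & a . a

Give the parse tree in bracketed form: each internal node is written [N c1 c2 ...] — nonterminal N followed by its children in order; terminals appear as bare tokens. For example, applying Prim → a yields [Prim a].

Expr
Term . Expr
Factor . Expr
Prim & Factor . Expr
! Prim & Factor . Expr
! a & Factor . Expr
! a & Prim & Factor . Expr
! a & a & Factor . Expr
! a & a & Prim . Expr
! a & a & a . Expr
! a & a & a . Term
! a & a & a . Factor
! a & a & a . Prim
! a & a & a . a

[Expr [Term [Factor [Prim ! [Prim a]] & [Factor [Prim a] & [Factor [Prim a]]]]] . [Expr [Term [Factor [Prim a]]]]]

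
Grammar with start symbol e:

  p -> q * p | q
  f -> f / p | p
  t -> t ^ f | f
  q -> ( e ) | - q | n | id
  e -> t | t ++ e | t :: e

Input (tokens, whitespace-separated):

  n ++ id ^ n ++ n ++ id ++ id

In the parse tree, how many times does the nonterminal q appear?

6

[e [t [f [p [q n]]]] ++ [e [t [t [f [p [q id]]]] ^ [f [p [q n]]]] ++ [e [t [f [p [q n]]]] ++ [e [t [f [p [q id]]]] ++ [e [t [f [p [q id]]]]]]]]]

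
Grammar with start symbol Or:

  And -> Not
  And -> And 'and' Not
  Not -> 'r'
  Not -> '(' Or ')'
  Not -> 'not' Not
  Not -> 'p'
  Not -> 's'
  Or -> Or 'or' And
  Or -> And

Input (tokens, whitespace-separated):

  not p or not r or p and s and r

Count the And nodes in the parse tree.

5

[Or [Or [Or [And [Not not [Not p]]]] or [And [Not not [Not r]]]] or [And [And [And [Not p]] and [Not s]] and [Not r]]]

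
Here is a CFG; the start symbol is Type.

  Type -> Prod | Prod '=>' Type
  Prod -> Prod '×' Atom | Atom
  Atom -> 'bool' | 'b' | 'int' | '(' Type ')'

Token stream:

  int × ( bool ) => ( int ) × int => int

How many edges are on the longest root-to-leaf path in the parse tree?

[Type [Prod [Prod [Atom int]] × [Atom ( [Type [Prod [Atom bool]]] )]] => [Type [Prod [Prod [Atom ( [Type [Prod [Atom int]]] )]] × [Atom int]] => [Type [Prod [Atom int]]]]]

8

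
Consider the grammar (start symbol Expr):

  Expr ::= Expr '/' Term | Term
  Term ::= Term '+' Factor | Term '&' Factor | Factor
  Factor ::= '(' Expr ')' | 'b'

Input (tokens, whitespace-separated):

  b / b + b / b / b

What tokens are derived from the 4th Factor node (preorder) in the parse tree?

b

[Expr [Expr [Expr [Expr [Term [Factor b]]] / [Term [Term [Factor b]] + [Factor b]]] / [Term [Factor b]]] / [Term [Factor b]]]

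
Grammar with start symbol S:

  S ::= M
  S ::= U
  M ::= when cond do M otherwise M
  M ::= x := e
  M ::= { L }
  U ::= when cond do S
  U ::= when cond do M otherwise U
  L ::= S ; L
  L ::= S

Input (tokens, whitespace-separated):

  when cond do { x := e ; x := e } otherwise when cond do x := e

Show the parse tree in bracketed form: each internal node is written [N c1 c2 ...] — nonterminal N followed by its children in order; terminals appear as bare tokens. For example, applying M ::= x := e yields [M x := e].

S
U
when cond do M otherwise U
when cond do { L } otherwise U
when cond do { S ; L } otherwise U
when cond do { M ; L } otherwise U
when cond do { x := e ; L } otherwise U
when cond do { x := e ; S } otherwise U
when cond do { x := e ; M } otherwise U
when cond do { x := e ; x := e } otherwise U
when cond do { x := e ; x := e } otherwise when cond do S
when cond do { x := e ; x := e } otherwise when cond do M
when cond do { x := e ; x := e } otherwise when cond do x := e

[S [U when cond do [M { [L [S [M x := e]] ; [L [S [M x := e]]]] }] otherwise [U when cond do [S [M x := e]]]]]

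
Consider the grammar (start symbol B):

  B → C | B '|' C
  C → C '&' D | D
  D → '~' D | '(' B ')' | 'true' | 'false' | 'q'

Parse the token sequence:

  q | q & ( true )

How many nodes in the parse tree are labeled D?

[B [B [C [D q]]] | [C [C [D q]] & [D ( [B [C [D true]]] )]]]

4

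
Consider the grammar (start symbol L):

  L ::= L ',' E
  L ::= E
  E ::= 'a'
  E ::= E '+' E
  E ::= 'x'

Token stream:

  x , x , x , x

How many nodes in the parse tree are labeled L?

[L [L [L [L [E x]] , [E x]] , [E x]] , [E x]]

4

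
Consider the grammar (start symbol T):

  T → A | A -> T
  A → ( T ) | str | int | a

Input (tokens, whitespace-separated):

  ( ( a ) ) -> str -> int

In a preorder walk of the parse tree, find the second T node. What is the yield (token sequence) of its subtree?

[T [A ( [T [A ( [T [A a]] )]] )] -> [T [A str] -> [T [A int]]]]

( a )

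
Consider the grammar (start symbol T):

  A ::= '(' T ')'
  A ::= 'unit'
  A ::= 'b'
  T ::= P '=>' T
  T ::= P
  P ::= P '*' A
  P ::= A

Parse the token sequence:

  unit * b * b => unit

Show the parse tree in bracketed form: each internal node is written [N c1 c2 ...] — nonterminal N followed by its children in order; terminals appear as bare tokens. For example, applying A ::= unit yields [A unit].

[T [P [P [P [A unit]] * [A b]] * [A b]] => [T [P [A unit]]]]

T
P => T
P * A => T
P * A * A => T
A * A * A => T
unit * A * A => T
unit * b * A => T
unit * b * b => T
unit * b * b => P
unit * b * b => A
unit * b * b => unit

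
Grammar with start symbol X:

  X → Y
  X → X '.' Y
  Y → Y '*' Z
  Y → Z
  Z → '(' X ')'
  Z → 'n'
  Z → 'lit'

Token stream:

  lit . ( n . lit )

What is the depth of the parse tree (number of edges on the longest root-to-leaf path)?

[X [X [Y [Z lit]]] . [Y [Z ( [X [X [Y [Z n]]] . [Y [Z lit]]] )]]]

7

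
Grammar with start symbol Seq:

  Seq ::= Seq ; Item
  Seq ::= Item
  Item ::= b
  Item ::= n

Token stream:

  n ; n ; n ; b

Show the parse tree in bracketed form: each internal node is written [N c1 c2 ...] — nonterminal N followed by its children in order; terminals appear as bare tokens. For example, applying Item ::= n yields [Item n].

Seq
Seq ; Item
Seq ; Item ; Item
Seq ; Item ; Item ; Item
Item ; Item ; Item ; Item
n ; Item ; Item ; Item
n ; n ; Item ; Item
n ; n ; n ; Item
n ; n ; n ; b

[Seq [Seq [Seq [Seq [Item n]] ; [Item n]] ; [Item n]] ; [Item b]]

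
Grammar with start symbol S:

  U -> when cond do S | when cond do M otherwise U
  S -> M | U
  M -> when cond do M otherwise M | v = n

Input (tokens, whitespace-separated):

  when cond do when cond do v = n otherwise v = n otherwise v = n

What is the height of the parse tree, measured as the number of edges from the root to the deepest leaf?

[S [M when cond do [M when cond do [M v = n] otherwise [M v = n]] otherwise [M v = n]]]

4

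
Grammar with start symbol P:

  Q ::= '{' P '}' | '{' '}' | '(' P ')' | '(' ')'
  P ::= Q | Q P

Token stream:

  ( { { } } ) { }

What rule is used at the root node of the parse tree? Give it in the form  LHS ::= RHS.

P ::= Q P

[P [Q ( [P [Q { [P [Q { }]] }]] )] [P [Q { }]]]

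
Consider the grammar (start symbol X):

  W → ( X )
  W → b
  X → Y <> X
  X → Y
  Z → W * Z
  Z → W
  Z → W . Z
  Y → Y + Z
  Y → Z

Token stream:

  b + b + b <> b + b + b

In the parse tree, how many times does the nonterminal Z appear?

6

[X [Y [Y [Y [Z [W b]]] + [Z [W b]]] + [Z [W b]]] <> [X [Y [Y [Y [Z [W b]]] + [Z [W b]]] + [Z [W b]]]]]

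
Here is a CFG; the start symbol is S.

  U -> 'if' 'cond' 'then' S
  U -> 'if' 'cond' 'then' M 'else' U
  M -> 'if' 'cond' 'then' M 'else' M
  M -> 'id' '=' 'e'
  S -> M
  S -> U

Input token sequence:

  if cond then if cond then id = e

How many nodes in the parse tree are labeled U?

[S [U if cond then [S [U if cond then [S [M id = e]]]]]]

2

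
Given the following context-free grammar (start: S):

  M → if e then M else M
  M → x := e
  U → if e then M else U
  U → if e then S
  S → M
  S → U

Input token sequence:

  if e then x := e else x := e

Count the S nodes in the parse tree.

[S [M if e then [M x := e] else [M x := e]]]

1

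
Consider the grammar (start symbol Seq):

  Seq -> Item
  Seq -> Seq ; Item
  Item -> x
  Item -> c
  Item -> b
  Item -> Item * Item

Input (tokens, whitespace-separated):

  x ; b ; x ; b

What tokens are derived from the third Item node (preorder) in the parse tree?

[Seq [Seq [Seq [Seq [Item x]] ; [Item b]] ; [Item x]] ; [Item b]]

x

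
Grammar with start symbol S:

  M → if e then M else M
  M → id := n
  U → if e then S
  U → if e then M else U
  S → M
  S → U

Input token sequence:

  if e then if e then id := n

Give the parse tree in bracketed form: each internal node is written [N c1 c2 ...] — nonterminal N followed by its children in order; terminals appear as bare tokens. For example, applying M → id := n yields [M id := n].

S
U
if e then S
if e then U
if e then if e then S
if e then if e then M
if e then if e then id := n

[S [U if e then [S [U if e then [S [M id := n]]]]]]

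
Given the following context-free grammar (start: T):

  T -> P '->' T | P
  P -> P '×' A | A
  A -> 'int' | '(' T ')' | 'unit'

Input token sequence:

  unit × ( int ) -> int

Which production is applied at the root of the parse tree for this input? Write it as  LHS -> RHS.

T -> P '->' T

[T [P [P [A unit]] × [A ( [T [P [A int]]] )]] -> [T [P [A int]]]]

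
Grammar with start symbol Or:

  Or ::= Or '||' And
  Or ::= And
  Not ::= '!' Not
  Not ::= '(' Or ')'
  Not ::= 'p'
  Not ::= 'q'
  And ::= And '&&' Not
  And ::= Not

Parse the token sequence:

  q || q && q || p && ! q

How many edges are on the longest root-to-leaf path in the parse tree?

5

[Or [Or [Or [And [Not q]]] || [And [And [Not q]] && [Not q]]] || [And [And [Not p]] && [Not ! [Not q]]]]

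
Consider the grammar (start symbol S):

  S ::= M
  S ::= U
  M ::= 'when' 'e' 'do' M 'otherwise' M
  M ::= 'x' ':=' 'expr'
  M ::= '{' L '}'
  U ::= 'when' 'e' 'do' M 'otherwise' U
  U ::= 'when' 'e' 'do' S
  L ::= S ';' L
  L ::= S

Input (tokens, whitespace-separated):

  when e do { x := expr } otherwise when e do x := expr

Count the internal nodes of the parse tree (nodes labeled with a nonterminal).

[S [U when e do [M { [L [S [M x := expr]]] }] otherwise [U when e do [S [M x := expr]]]]]

9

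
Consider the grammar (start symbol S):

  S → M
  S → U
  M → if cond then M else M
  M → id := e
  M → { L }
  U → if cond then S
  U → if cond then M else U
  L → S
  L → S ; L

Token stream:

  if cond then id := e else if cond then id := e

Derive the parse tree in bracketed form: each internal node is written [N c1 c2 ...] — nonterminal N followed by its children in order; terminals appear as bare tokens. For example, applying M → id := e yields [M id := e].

S
U
if cond then M else U
if cond then id := e else U
if cond then id := e else if cond then S
if cond then id := e else if cond then M
if cond then id := e else if cond then id := e

[S [U if cond then [M id := e] else [U if cond then [S [M id := e]]]]]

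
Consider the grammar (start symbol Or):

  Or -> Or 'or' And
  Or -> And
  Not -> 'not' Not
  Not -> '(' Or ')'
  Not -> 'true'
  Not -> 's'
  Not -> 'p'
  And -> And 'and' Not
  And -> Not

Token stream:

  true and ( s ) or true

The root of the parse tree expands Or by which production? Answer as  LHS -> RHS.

[Or [Or [And [And [Not true]] and [Not ( [Or [And [Not s]]] )]]] or [And [Not true]]]

Or -> Or 'or' And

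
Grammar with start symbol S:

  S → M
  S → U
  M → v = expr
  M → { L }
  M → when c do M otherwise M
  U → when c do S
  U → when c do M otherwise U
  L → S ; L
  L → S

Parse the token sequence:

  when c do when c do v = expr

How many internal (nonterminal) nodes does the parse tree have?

[S [U when c do [S [U when c do [S [M v = expr]]]]]]

6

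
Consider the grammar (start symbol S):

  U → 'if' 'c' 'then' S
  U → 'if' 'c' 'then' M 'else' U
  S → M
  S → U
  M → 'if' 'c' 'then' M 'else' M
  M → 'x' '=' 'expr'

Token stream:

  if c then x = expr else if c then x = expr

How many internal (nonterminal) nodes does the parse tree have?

[S [U if c then [M x = expr] else [U if c then [S [M x = expr]]]]]

6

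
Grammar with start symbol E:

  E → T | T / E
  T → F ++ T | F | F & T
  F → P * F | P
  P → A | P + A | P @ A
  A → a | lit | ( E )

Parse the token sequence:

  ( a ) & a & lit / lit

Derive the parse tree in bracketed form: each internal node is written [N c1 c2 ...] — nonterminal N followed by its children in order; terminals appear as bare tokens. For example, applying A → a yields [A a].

E
T / E
F & T / E
P & T / E
A & T / E
( E ) & T / E
( T ) & T / E
( F ) & T / E
( P ) & T / E
( A ) & T / E
( a ) & T / E
( a ) & F & T / E
( a ) & P & T / E
( a ) & A & T / E
( a ) & a & T / E
( a ) & a & F / E
( a ) & a & P / E
( a ) & a & A / E
( a ) & a & lit / E
( a ) & a & lit / T
( a ) & a & lit / F
( a ) & a & lit / P
( a ) & a & lit / A
( a ) & a & lit / lit

[E [T [F [P [A ( [E [T [F [P [A a]]]]] )]]] & [T [F [P [A a]]] & [T [F [P [A lit]]]]]] / [E [T [F [P [A lit]]]]]]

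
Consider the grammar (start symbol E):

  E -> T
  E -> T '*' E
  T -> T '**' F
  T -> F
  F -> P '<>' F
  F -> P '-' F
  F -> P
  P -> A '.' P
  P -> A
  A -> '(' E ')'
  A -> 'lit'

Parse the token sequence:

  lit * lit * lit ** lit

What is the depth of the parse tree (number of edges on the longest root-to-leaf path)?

[E [T [F [P [A lit]]]] * [E [T [F [P [A lit]]]] * [E [T [T [F [P [A lit]]]] ** [F [P [A lit]]]]]]]

8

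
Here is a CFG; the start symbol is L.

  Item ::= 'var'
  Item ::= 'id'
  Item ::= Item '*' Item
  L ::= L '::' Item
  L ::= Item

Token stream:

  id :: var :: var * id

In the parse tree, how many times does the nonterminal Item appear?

5

[L [L [L [Item id]] :: [Item var]] :: [Item [Item var] * [Item id]]]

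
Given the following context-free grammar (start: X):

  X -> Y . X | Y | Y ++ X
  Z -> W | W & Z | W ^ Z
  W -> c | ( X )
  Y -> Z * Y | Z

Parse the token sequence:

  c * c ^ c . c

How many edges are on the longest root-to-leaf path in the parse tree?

6

[X [Y [Z [W c]] * [Y [Z [W c] ^ [Z [W c]]]]] . [X [Y [Z [W c]]]]]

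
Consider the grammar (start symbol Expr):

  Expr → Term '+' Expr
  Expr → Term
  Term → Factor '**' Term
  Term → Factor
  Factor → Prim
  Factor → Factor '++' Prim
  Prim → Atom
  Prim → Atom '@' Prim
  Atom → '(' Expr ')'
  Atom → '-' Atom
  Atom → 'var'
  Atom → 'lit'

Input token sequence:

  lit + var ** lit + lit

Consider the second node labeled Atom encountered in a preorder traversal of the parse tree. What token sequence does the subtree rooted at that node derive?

[Expr [Term [Factor [Prim [Atom lit]]]] + [Expr [Term [Factor [Prim [Atom var]]] ** [Term [Factor [Prim [Atom lit]]]]] + [Expr [Term [Factor [Prim [Atom lit]]]]]]]

var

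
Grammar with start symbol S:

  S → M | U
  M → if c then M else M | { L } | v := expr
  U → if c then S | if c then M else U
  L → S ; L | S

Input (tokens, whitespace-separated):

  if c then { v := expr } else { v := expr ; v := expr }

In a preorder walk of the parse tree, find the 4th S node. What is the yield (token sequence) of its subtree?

v := expr

[S [M if c then [M { [L [S [M v := expr]]] }] else [M { [L [S [M v := expr]] ; [L [S [M v := expr]]]] }]]]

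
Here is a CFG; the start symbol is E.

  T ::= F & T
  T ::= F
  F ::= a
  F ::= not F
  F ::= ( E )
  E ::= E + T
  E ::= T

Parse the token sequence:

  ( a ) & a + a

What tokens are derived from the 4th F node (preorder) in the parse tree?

[E [E [T [F ( [E [T [F a]]] )] & [T [F a]]]] + [T [F a]]]

a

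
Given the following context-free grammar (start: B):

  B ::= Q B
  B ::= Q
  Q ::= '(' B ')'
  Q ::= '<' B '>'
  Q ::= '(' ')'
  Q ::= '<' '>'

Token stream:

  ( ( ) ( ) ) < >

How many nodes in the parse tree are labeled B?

[B [Q ( [B [Q ( )] [B [Q ( )]]] )] [B [Q < >]]]

4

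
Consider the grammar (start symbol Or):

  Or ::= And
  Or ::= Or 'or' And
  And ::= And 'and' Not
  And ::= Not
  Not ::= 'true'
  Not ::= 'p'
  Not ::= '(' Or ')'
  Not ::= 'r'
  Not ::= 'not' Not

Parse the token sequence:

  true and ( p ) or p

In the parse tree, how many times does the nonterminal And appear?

4

[Or [Or [And [And [Not true]] and [Not ( [Or [And [Not p]]] )]]] or [And [Not p]]]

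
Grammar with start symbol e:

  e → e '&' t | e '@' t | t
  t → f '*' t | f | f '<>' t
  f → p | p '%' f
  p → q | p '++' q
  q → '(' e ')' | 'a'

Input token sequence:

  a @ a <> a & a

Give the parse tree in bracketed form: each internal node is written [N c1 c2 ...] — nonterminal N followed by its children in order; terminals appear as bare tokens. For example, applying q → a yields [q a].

[e [e [e [t [f [p [q a]]]]] @ [t [f [p [q a]]] <> [t [f [p [q a]]]]]] & [t [f [p [q a]]]]]

e
e & t
e @ t & t
t @ t & t
f @ t & t
p @ t & t
q @ t & t
a @ t & t
a @ f <> t & t
a @ p <> t & t
a @ q <> t & t
a @ a <> t & t
a @ a <> f & t
a @ a <> p & t
a @ a <> q & t
a @ a <> a & t
a @ a <> a & f
a @ a <> a & p
a @ a <> a & q
a @ a <> a & a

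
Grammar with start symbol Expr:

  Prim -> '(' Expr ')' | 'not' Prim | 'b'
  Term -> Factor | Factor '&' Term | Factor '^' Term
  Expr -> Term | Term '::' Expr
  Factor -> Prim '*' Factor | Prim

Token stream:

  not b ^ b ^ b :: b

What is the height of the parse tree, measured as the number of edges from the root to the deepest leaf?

[Expr [Term [Factor [Prim not [Prim b]]] ^ [Term [Factor [Prim b]] ^ [Term [Factor [Prim b]]]]] :: [Expr [Term [Factor [Prim b]]]]]

6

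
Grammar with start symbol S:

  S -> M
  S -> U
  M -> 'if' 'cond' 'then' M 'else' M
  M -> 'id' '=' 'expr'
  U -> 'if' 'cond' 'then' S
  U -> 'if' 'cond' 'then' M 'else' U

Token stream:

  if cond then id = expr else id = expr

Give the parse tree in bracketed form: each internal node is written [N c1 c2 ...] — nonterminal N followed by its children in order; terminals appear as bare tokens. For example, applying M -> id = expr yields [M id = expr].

S
M
if cond then M else M
if cond then id = expr else M
if cond then id = expr else id = expr

[S [M if cond then [M id = expr] else [M id = expr]]]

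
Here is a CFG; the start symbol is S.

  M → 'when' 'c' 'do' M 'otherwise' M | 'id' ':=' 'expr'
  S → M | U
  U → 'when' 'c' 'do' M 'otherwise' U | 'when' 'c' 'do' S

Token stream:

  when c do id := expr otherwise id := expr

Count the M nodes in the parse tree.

3

[S [M when c do [M id := expr] otherwise [M id := expr]]]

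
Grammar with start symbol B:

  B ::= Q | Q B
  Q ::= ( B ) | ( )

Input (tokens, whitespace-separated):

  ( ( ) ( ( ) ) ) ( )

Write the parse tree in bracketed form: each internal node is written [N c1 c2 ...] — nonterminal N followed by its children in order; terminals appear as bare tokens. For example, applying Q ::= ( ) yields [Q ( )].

B
Q B
( B ) B
( Q B ) B
( ( ) B ) B
( ( ) Q ) B
( ( ) ( B ) ) B
( ( ) ( Q ) ) B
( ( ) ( ( ) ) ) B
( ( ) ( ( ) ) ) Q
( ( ) ( ( ) ) ) ( )

[B [Q ( [B [Q ( )] [B [Q ( [B [Q ( )]] )]]] )] [B [Q ( )]]]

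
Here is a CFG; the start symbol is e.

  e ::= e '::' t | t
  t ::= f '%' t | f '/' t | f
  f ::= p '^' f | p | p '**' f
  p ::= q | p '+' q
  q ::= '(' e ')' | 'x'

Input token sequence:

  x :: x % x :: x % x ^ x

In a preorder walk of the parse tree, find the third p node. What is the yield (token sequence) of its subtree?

x

[e [e [e [t [f [p [q x]]]]] :: [t [f [p [q x]]] % [t [f [p [q x]]]]]] :: [t [f [p [q x]]] % [t [f [p [q x]] ^ [f [p [q x]]]]]]]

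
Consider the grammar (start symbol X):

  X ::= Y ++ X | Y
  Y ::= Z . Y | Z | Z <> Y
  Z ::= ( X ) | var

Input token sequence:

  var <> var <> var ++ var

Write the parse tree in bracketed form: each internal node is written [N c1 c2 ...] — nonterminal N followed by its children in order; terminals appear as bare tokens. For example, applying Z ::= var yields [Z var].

[X [Y [Z var] <> [Y [Z var] <> [Y [Z var]]]] ++ [X [Y [Z var]]]]

X
Y ++ X
Z <> Y ++ X
var <> Y ++ X
var <> Z <> Y ++ X
var <> var <> Y ++ X
var <> var <> Z ++ X
var <> var <> var ++ X
var <> var <> var ++ Y
var <> var <> var ++ Z
var <> var <> var ++ var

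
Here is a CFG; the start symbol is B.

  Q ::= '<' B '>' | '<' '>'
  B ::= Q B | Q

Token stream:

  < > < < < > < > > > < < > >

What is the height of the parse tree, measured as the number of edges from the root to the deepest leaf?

8

[B [Q < >] [B [Q < [B [Q < [B [Q < >] [B [Q < >]]] >]] >] [B [Q < [B [Q < >]] >]]]]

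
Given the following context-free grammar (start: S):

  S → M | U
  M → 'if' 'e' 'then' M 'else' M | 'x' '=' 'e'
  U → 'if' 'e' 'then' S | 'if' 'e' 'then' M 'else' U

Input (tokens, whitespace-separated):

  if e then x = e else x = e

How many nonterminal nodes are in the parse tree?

[S [M if e then [M x = e] else [M x = e]]]

4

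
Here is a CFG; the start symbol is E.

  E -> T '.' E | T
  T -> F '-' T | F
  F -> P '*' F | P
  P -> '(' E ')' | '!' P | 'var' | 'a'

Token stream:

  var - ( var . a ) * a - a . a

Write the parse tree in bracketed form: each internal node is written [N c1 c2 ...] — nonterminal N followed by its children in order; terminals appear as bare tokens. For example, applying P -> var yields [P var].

[E [T [F [P var]] - [T [F [P ( [E [T [F [P var]]] . [E [T [F [P a]]]]] )] * [F [P a]]] - [T [F [P a]]]]] . [E [T [F [P a]]]]]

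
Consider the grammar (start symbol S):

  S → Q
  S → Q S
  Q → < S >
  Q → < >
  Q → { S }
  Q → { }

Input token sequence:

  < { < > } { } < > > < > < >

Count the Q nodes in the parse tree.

[S [Q < [S [Q { [S [Q < >]] }] [S [Q { }] [S [Q < >]]]] >] [S [Q < >] [S [Q < >]]]]

7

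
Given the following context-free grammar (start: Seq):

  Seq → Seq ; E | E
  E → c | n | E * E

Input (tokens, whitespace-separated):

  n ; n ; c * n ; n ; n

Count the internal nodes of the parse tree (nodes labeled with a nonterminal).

12

[Seq [Seq [Seq [Seq [Seq [E n]] ; [E n]] ; [E [E c] * [E n]]] ; [E n]] ; [E n]]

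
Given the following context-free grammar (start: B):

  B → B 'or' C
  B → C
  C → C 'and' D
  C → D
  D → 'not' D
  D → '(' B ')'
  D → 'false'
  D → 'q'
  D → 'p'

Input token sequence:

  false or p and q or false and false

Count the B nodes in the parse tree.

[B [B [B [C [D false]]] or [C [C [D p]] and [D q]]] or [C [C [D false]] and [D false]]]

3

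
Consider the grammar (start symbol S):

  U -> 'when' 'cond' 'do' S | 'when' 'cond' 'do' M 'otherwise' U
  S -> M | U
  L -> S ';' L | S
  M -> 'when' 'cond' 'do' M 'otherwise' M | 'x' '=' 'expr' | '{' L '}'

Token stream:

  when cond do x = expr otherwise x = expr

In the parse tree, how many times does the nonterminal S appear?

[S [M when cond do [M x = expr] otherwise [M x = expr]]]

1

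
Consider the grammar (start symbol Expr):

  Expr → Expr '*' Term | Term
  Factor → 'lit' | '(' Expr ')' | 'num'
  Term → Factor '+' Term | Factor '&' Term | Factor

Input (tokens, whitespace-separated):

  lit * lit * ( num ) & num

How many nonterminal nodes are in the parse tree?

[Expr [Expr [Expr [Term [Factor lit]]] * [Term [Factor lit]]] * [Term [Factor ( [Expr [Term [Factor num]]] )] & [Term [Factor num]]]]

14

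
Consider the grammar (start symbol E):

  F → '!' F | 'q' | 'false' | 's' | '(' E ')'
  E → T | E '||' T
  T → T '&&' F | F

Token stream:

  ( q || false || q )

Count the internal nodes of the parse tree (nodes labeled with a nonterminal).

[E [T [F ( [E [E [E [T [F q]]] || [T [F false]]] || [T [F q]]] )]]]

12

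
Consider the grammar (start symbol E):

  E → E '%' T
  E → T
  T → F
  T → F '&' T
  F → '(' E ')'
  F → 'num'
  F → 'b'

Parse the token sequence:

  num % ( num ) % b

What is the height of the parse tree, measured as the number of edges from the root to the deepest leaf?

7

[E [E [E [T [F num]]] % [T [F ( [E [T [F num]]] )]]] % [T [F b]]]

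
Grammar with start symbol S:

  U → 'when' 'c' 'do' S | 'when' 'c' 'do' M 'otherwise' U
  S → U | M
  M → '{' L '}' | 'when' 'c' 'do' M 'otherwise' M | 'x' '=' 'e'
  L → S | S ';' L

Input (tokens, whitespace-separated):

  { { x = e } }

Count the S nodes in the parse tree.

3

[S [M { [L [S [M { [L [S [M x = e]]] }]]] }]]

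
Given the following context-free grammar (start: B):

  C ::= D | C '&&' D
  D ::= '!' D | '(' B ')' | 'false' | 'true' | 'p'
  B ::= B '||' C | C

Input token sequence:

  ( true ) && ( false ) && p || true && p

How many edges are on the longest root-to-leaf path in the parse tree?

9

[B [B [C [C [C [D ( [B [C [D true]]] )]] && [D ( [B [C [D false]]] )]] && [D p]]] || [C [C [D true]] && [D p]]]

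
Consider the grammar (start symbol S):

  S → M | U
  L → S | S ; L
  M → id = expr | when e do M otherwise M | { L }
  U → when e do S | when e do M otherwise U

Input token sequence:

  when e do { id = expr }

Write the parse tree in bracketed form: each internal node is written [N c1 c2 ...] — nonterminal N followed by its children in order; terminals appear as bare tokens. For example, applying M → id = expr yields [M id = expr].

[S [U when e do [S [M { [L [S [M id = expr]]] }]]]]

S
U
when e do S
when e do M
when e do { L }
when e do { S }
when e do { M }
when e do { id = expr }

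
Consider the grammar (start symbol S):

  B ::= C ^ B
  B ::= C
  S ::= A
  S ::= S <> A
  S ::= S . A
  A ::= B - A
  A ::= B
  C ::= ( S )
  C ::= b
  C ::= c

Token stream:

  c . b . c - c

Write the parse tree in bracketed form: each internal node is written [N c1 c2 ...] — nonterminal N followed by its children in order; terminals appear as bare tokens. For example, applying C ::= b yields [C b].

S
S . A
S . A . A
A . A . A
B . A . A
C . A . A
c . A . A
c . B . A
c . C . A
c . b . A
c . b . B - A
c . b . C - A
c . b . c - A
c . b . c - B
c . b . c - C
c . b . c - c

[S [S [S [A [B [C c]]]] . [A [B [C b]]]] . [A [B [C c]] - [A [B [C c]]]]]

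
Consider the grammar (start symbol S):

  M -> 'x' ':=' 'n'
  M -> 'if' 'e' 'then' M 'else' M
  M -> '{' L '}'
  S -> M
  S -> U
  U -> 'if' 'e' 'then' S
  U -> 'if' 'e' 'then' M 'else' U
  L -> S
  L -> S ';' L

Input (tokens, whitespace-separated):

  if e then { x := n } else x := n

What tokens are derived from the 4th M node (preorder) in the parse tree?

x := n

[S [M if e then [M { [L [S [M x := n]]] }] else [M x := n]]]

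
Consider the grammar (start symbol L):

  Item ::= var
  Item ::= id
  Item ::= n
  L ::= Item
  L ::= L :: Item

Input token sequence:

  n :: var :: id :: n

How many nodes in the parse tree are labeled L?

[L [L [L [L [Item n]] :: [Item var]] :: [Item id]] :: [Item n]]

4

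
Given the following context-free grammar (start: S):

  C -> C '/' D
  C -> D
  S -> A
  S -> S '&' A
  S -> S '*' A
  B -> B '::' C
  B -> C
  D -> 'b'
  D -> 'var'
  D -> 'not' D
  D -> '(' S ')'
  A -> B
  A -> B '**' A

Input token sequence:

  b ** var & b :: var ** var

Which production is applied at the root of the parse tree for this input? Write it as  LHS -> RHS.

S -> S '&' A

[S [S [A [B [C [D b]]] ** [A [B [C [D var]]]]]] & [A [B [B [C [D b]]] :: [C [D var]]] ** [A [B [C [D var]]]]]]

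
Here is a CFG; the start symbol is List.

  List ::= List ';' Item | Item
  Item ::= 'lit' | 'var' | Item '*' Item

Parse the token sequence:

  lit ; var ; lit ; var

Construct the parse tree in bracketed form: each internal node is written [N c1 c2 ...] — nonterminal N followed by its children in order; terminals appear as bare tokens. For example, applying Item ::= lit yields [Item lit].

[List [List [List [List [Item lit]] ; [Item var]] ; [Item lit]] ; [Item var]]

List
List ; Item
List ; Item ; Item
List ; Item ; Item ; Item
Item ; Item ; Item ; Item
lit ; Item ; Item ; Item
lit ; var ; Item ; Item
lit ; var ; lit ; Item
lit ; var ; lit ; var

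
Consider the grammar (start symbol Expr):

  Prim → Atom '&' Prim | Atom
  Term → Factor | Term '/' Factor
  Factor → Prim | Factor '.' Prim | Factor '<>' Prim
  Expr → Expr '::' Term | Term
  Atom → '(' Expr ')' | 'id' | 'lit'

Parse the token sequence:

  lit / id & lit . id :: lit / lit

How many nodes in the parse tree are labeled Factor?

5

[Expr [Expr [Term [Term [Factor [Prim [Atom lit]]]] / [Factor [Factor [Prim [Atom id] & [Prim [Atom lit]]]] . [Prim [Atom id]]]]] :: [Term [Term [Factor [Prim [Atom lit]]]] / [Factor [Prim [Atom lit]]]]]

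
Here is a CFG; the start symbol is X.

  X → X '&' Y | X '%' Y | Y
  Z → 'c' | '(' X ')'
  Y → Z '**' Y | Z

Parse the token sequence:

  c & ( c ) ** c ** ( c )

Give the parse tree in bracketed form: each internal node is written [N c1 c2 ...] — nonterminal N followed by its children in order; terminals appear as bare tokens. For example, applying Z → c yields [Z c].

[X [X [Y [Z c]]] & [Y [Z ( [X [Y [Z c]]] )] ** [Y [Z c] ** [Y [Z ( [X [Y [Z c]]] )]]]]]

X
X & Y
Y & Y
Z & Y
c & Y
c & Z ** Y
c & ( X ) ** Y
c & ( Y ) ** Y
c & ( Z ) ** Y
c & ( c ) ** Y
c & ( c ) ** Z ** Y
c & ( c ) ** c ** Y
c & ( c ) ** c ** Z
c & ( c ) ** c ** ( X )
c & ( c ) ** c ** ( Y )
c & ( c ) ** c ** ( Z )
c & ( c ) ** c ** ( c )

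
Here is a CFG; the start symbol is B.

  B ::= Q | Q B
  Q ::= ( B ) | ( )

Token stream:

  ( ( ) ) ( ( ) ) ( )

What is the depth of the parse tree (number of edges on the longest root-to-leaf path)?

[B [Q ( [B [Q ( )]] )] [B [Q ( [B [Q ( )]] )] [B [Q ( )]]]]

5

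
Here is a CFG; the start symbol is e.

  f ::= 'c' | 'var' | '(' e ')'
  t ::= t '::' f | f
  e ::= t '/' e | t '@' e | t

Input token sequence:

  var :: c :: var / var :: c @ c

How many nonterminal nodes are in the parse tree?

[e [t [t [t [f var]] :: [f c]] :: [f var]] / [e [t [t [f var]] :: [f c]] @ [e [t [f c]]]]]

15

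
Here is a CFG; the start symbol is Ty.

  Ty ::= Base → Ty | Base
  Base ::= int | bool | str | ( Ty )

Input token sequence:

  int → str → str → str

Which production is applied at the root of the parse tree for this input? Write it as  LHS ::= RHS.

Ty ::= Base → Ty

[Ty [Base int] → [Ty [Base str] → [Ty [Base str] → [Ty [Base str]]]]]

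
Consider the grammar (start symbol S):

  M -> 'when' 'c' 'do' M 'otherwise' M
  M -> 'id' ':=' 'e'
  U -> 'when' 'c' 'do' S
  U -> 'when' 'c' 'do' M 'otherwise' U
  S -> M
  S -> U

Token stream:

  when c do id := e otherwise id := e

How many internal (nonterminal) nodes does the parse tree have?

4

[S [M when c do [M id := e] otherwise [M id := e]]]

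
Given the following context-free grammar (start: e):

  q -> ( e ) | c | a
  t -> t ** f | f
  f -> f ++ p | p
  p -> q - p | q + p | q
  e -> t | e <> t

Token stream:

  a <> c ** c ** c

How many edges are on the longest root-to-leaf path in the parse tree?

7

[e [e [t [f [p [q a]]]]] <> [t [t [t [f [p [q c]]]] ** [f [p [q c]]]] ** [f [p [q c]]]]]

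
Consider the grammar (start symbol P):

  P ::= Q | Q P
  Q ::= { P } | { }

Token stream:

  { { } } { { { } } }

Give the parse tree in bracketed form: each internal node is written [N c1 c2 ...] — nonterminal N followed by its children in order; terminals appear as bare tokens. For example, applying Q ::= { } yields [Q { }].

[P [Q { [P [Q { }]] }] [P [Q { [P [Q { [P [Q { }]] }]] }]]]

P
Q P
{ P } P
{ Q } P
{ { } } P
{ { } } Q
{ { } } { P }
{ { } } { Q }
{ { } } { { P } }
{ { } } { { Q } }
{ { } } { { { } } }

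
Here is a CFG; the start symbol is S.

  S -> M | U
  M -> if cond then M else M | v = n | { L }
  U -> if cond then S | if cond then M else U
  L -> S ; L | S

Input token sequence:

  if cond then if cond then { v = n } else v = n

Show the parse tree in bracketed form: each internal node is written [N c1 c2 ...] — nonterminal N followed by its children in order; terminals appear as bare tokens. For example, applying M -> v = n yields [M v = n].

S
U
if cond then S
if cond then M
if cond then if cond then M else M
if cond then if cond then { L } else M
if cond then if cond then { S } else M
if cond then if cond then { M } else M
if cond then if cond then { v = n } else M
if cond then if cond then { v = n } else v = n

[S [U if cond then [S [M if cond then [M { [L [S [M v = n]]] }] else [M v = n]]]]]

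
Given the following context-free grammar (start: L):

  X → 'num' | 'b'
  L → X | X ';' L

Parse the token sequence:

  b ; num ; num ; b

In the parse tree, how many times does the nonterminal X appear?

[L [X b] ; [L [X num] ; [L [X num] ; [L [X b]]]]]

4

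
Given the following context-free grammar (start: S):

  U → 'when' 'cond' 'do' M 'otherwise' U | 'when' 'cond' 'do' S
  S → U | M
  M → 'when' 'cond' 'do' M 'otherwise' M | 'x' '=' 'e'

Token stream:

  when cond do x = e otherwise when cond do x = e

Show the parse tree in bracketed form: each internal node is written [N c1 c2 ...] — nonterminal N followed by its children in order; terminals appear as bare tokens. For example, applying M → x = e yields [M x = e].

S
U
when cond do M otherwise U
when cond do x = e otherwise U
when cond do x = e otherwise when cond do S
when cond do x = e otherwise when cond do M
when cond do x = e otherwise when cond do x = e

[S [U when cond do [M x = e] otherwise [U when cond do [S [M x = e]]]]]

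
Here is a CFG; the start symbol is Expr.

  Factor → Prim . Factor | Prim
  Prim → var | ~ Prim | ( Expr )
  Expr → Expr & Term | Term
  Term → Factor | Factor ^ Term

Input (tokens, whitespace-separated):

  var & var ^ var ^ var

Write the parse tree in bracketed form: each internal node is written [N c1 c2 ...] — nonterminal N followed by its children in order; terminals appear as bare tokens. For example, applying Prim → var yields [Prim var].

[Expr [Expr [Term [Factor [Prim var]]]] & [Term [Factor [Prim var]] ^ [Term [Factor [Prim var]] ^ [Term [Factor [Prim var]]]]]]

Expr
Expr & Term
Term & Term
Factor & Term
Prim & Term
var & Term
var & Factor ^ Term
var & Prim ^ Term
var & var ^ Term
var & var ^ Factor ^ Term
var & var ^ Prim ^ Term
var & var ^ var ^ Term
var & var ^ var ^ Factor
var & var ^ var ^ Prim
var & var ^ var ^ var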